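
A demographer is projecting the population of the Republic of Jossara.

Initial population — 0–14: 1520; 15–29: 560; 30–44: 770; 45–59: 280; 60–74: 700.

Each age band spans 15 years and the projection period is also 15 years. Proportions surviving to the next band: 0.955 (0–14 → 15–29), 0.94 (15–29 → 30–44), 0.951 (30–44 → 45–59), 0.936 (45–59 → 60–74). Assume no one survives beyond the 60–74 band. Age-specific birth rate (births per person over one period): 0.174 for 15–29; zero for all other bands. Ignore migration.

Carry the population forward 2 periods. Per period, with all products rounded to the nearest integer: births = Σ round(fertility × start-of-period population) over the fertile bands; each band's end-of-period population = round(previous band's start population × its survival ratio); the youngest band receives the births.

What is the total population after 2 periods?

2896

— Period 1 —
Births: 560 × 0.174 = 97
15–29: 1520 × 0.955 = 1452
30–44: 560 × 0.94 = 526
45–59: 770 × 0.951 = 732
60–74: 280 × 0.936 = 262
Population now: 0–14=97, 15–29=1452, 30–44=526, 45–59=732, 60–74=262
— Period 2 —
Births: 1452 × 0.174 = 253
15–29: 97 × 0.955 = 93
30–44: 1452 × 0.94 = 1365
45–59: 526 × 0.951 = 500
60–74: 732 × 0.936 = 685
Population now: 0–14=253, 15–29=93, 30–44=1365, 45–59=500, 60–74=685
Total after period 2: 253 + 93 + 1365 + 500 + 685 = 2896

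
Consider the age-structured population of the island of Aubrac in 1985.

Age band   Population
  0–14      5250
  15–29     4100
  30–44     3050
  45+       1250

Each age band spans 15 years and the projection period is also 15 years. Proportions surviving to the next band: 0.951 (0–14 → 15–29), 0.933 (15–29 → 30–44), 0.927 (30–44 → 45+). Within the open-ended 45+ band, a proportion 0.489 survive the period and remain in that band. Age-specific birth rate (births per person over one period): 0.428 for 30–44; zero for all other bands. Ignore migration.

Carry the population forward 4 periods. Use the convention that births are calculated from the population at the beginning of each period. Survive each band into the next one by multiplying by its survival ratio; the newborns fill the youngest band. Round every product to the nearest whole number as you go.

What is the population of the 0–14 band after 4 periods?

496

Call the bands 1 to 4, youngest first.
Period 1:
Births: 3050 * 0.428 = 1305
Band 2: 5250 * 0.951 = 4993
Band 3: 4100 * 0.933 = 3825
Band 4: 3050 * 0.927 + 1250 * 0.489 = 2827 + 611 = 3438
End of period: [1305, 4993, 3825, 3438]
Period 2:
Births: 3825 * 0.428 = 1637
Band 2: 1305 * 0.951 = 1241
Band 3: 4993 * 0.933 = 4658
Band 4: 3825 * 0.927 + 3438 * 0.489 = 3546 + 1681 = 5227
End of period: [1637, 1241, 4658, 5227]
Period 3:
Births: 4658 * 0.428 = 1994
Band 2: 1637 * 0.951 = 1557
Band 3: 1241 * 0.933 = 1158
Band 4: 4658 * 0.927 + 5227 * 0.489 = 4318 + 2556 = 6874
End of period: [1994, 1557, 1158, 6874]
Period 4:
Births: 1158 * 0.428 = 496
Band 2: 1994 * 0.951 = 1896
Band 3: 1557 * 0.933 = 1453
Band 4: 1158 * 0.927 + 6874 * 0.489 = 1073 + 3361 = 4434
End of period: [496, 1896, 1453, 4434]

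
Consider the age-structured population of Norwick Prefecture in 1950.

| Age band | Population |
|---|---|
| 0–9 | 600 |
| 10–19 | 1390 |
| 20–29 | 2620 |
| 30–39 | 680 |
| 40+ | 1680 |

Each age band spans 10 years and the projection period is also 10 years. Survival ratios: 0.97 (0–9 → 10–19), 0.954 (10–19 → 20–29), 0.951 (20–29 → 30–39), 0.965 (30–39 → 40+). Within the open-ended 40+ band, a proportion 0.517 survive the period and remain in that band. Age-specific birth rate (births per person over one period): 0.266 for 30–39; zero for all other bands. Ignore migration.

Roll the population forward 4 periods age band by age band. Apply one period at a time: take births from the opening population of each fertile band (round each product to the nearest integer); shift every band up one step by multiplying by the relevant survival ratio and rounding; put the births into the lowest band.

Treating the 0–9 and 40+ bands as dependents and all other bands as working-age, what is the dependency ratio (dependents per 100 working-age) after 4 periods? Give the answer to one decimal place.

194.3

Call the groups 1 to 5, youngest first.
Period 1:
Births: 680 * 0.266 = 181
Group 2: 600 * 0.97 = 582
Group 3: 1390 * 0.954 = 1326
Group 4: 2620 * 0.951 = 2492
Group 5: 680 * 0.965 + 1680 * 0.517 = 656 + 869 = 1525
Population now: 0–9=181, 10–19=582, 20–29=1326, 30–39=2492, 40+=1525
Period 2:
Births: 2492 * 0.266 = 663
Group 2: 181 * 0.97 = 176
Group 3: 582 * 0.954 = 555
Group 4: 1326 * 0.951 = 1261
Group 5: 2492 * 0.965 + 1525 * 0.517 = 2405 + 788 = 3193
Population now: 0–9=663, 10–19=176, 20–29=555, 30–39=1261, 40+=3193
Period 3:
Births: 1261 * 0.266 = 335
Group 2: 663 * 0.97 = 643
Group 3: 176 * 0.954 = 168
Group 4: 555 * 0.951 = 528
Group 5: 1261 * 0.965 + 3193 * 0.517 = 1217 + 1651 = 2868
Population now: 0–9=335, 10–19=643, 20–29=168, 30–39=528, 40+=2868
Period 4:
Births: 528 * 0.266 = 140
Group 2: 335 * 0.97 = 325
Group 3: 643 * 0.954 = 613
Group 4: 168 * 0.951 = 160
Group 5: 528 * 0.965 + 2868 * 0.517 = 510 + 1483 = 1993
Population now: 0–9=140, 10–19=325, 20–29=613, 30–39=160, 40+=1993
Dependents (band 0–9 + band 40+) = 140 + 1993 = 2133; working-age = 1098; ratio = 2133/1098 × 100 = 194.3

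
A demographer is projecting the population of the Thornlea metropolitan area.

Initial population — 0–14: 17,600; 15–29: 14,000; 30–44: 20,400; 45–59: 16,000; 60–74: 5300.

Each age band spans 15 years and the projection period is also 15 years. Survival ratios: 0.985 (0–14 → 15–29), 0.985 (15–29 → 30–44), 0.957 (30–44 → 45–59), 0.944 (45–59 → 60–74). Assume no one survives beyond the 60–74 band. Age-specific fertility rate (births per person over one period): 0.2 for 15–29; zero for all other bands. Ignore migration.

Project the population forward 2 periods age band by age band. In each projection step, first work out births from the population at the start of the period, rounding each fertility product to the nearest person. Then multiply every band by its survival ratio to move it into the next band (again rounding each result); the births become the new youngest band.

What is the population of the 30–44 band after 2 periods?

17076

Call the groups 1 to 5, youngest first.
Period 1.
Births: 14000 * 0.2 = 2800
Group 2: 17600 * 0.985 = 17336
Group 3: 14000 * 0.985 = 13790
Group 4: 20400 * 0.957 = 19523
Group 5: 16000 * 0.944 = 15104
→ [2800, 17336, 13790, 19523, 15104]
Period 2.
Births: 17336 * 0.2 = 3467
Group 2: 2800 * 0.985 = 2758
Group 3: 17336 * 0.985 = 17076
Group 4: 13790 * 0.957 = 13197
Group 5: 19523 * 0.944 = 18430
→ [3467, 2758, 17076, 13197, 18430]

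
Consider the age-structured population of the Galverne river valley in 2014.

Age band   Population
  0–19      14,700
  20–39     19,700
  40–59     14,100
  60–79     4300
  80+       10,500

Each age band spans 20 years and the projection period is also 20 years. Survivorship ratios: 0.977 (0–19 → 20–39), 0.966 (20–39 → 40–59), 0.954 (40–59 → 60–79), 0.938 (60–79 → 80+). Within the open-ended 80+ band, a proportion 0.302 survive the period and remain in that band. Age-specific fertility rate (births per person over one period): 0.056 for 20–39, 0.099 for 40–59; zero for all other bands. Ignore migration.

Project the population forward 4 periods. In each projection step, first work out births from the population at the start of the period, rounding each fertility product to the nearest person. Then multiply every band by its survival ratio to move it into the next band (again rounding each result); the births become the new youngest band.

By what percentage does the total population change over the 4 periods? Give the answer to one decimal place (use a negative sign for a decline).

(Bands numbered youngest = 1 to oldest = 5.)
After projecting period 1:
Births: 19700 × 0.056 = 1103, 14100 × 0.099 = 1396 → total 2499
Band 2: 14700 × 0.977 = 14362
Band 3: 19700 × 0.966 = 19030
Band 4: 14100 × 0.954 = 13451
Band 5: 4300 × 0.938 + 10500 × 0.302 = 4033 + 3171 = 7204
→ [2499, 14362, 19030, 13451, 7204]
After projecting period 2:
Births: 14362 × 0.056 = 804, 19030 × 0.099 = 1884 → total 2688
Band 2: 2499 × 0.977 = 2442
Band 3: 14362 × 0.966 = 13874
Band 4: 19030 × 0.954 = 18155
Band 5: 13451 × 0.938 + 7204 × 0.302 = 12617 + 2176 = 14793
→ [2688, 2442, 13874, 18155, 14793]
After projecting period 3:
Births: 2442 × 0.056 = 137, 13874 × 0.099 = 1374 → total 1511
Band 2: 2688 × 0.977 = 2626
Band 3: 2442 × 0.966 = 2359
Band 4: 13874 × 0.954 = 13236
Band 5: 18155 × 0.938 + 14793 × 0.302 = 17029 + 4467 = 21496
→ [1511, 2626, 2359, 13236, 21496]
After projecting period 4:
Births: 2626 × 0.056 = 147, 2359 × 0.099 = 234 → total 381
Band 2: 1511 × 0.977 = 1476
Band 3: 2626 × 0.966 = 2537
Band 4: 2359 × 0.954 = 2250
Band 5: 13236 × 0.938 + 21496 × 0.302 = 12415 + 6492 = 18907
→ [381, 1476, 2537, 2250, 18907]
Total: 63300 → 25551; change = -37749; percentage change = -59.6%

-59.6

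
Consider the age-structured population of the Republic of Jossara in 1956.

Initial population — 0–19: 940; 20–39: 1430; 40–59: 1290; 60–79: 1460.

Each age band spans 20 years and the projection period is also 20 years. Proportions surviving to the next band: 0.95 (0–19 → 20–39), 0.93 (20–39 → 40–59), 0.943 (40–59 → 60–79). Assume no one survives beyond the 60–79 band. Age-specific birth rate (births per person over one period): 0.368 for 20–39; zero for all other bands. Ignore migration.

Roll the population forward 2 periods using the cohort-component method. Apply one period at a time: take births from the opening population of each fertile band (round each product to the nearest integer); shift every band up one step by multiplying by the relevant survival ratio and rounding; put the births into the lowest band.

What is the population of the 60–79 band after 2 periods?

Period 1:
Births: 1430 × 0.368 = 526
20–39: 940 × 0.95 = 893
40–59: 1430 × 0.93 = 1330
60–79: 1290 × 0.943 = 1216
Population now: 0–19=526, 20–39=893, 40–59=1330, 60–79=1216
Period 2:
Births: 893 × 0.368 = 329
20–39: 526 × 0.95 = 500
40–59: 893 × 0.93 = 830
60–79: 1330 × 0.943 = 1254
Population now: 0–19=329, 20–39=500, 40–59=830, 60–79=1254

1254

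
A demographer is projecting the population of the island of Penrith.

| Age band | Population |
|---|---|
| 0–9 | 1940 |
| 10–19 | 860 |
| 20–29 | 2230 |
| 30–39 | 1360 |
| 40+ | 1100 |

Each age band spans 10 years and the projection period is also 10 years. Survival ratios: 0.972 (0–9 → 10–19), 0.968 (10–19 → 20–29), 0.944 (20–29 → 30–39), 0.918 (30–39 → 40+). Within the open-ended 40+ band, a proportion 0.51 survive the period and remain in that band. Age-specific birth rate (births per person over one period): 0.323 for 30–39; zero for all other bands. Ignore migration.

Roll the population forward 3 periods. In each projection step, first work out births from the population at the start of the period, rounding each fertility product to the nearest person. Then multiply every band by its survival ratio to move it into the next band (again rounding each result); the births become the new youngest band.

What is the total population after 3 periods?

[period 1]
Births: 1360 * 0.323 = 439
10–19: 1940 * 0.972 = 1886
20–29: 860 * 0.968 = 832
30–39: 2230 * 0.944 = 2105
40+: 1360 * 0.918 + 1100 * 0.51 = 1248 + 561 = 1809
→ [439, 1886, 832, 2105, 1809]
[period 2]
Births: 2105 * 0.323 = 680
10–19: 439 * 0.972 = 427
20–29: 1886 * 0.968 = 1826
30–39: 832 * 0.944 = 785
40+: 2105 * 0.918 + 1809 * 0.51 = 1932 + 923 = 2855
→ [680, 427, 1826, 785, 2855]
[period 3]
Births: 785 * 0.323 = 254
10–19: 680 * 0.972 = 661
20–29: 427 * 0.968 = 413
30–39: 1826 * 0.944 = 1724
40+: 785 * 0.918 + 2855 * 0.51 = 721 + 1456 = 2177
→ [254, 661, 413, 1724, 2177]
Total after period 3: 254 + 661 + 413 + 1724 + 2177 = 5229

5229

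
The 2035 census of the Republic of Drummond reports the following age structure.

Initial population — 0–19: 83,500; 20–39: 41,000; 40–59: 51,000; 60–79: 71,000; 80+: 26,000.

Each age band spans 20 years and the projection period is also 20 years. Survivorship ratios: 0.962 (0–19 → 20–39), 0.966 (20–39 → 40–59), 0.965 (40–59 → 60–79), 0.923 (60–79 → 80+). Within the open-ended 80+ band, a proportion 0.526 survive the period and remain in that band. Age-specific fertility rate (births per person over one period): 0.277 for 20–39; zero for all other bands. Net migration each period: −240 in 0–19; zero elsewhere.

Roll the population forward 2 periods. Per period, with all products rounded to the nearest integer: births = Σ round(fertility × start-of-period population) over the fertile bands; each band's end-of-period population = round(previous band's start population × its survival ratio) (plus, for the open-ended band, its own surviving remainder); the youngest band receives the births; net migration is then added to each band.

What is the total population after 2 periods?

235611

Call the bands 1 to 5, youngest first.
[period 1]
Births: 41000 × 0.277 = 11357
Band 2: 83500 × 0.962 = 80327
Band 3: 41000 × 0.966 = 39606
Band 4: 51000 × 0.965 = 49215
Band 5: 71000 × 0.923 + 26000 × 0.526 = 65533 + 13676 = 79209
Net migration: Band 1 − 240 → 11117
End of period: [11117, 80327, 39606, 49215, 79209]
[period 2]
Births: 80327 × 0.277 = 22251
Band 2: 11117 × 0.962 = 10695
Band 3: 80327 × 0.966 = 77596
Band 4: 39606 × 0.965 = 38220
Band 5: 49215 × 0.923 + 79209 × 0.526 = 45425 + 41664 = 87089
Net migration: Band 1 − 240 → 22011
End of period: [22011, 10695, 77596, 38220, 87089]
Total after period 2: 22011 + 10695 + 77596 + 38220 + 87089 = 235611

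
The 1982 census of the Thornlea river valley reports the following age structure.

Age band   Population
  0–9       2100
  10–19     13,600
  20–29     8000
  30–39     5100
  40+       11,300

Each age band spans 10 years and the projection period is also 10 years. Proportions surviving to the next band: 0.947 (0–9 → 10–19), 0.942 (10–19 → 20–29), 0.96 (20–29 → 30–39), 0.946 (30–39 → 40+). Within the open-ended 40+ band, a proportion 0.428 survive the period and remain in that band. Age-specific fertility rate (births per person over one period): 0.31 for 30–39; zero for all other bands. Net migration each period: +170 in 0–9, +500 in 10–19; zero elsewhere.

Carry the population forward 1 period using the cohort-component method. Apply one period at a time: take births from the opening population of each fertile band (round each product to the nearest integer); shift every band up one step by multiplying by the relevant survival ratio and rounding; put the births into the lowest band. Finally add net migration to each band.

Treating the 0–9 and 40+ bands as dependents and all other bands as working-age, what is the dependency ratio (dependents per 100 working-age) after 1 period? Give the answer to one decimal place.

49.7

Let group 1 be 0–9 through group 5 = 40+.
After projecting period 1:
Births: 5100 × 0.31 = 1581
Group 2: 2100 × 0.947 = 1989
Group 3: 13600 × 0.942 = 12811
Group 4: 8000 × 0.96 = 7680
Group 5: 5100 × 0.946 + 11300 × 0.428 = 4825 + 4836 = 9661
Net migration: Group 1 + 170 → 1751; Group 2 + 500 → 2489
Giving 1751 / 2489 / 12811 / 7680 / 9661.
Dependents (band 0–9 + band 40+) = 1751 + 9661 = 11412; working-age = 22980; ratio = 11412/22980 × 100 = 49.7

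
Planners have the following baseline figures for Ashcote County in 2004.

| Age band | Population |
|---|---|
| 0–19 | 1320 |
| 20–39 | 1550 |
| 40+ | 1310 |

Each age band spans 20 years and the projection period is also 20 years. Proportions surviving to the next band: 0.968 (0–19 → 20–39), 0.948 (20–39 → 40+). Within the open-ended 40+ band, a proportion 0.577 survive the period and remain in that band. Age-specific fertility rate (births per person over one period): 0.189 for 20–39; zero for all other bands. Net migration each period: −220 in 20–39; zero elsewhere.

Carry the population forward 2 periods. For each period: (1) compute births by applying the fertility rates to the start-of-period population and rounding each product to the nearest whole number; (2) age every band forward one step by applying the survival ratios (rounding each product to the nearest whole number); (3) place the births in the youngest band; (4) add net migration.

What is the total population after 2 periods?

Call the bands 1 to 3, youngest first.
Period 1:
Births: 1550 × 0.189 = 293
Band 2: 1320 × 0.968 = 1278
Band 3: 1550 × 0.948 + 1310 × 0.577 = 1469 + 756 = 2225
Net migration: Band 2 − 220 → 1058
→ [293, 1058, 2225]
Period 2:
Births: 1058 × 0.189 = 200
Band 2: 293 × 0.968 = 284
Band 3: 1058 × 0.948 + 2225 × 0.577 = 1003 + 1284 = 2287
Net migration: Band 2 − 220 → 64
→ [200, 64, 2287]
Total after period 2: 200 + 64 + 2287 = 2551

2551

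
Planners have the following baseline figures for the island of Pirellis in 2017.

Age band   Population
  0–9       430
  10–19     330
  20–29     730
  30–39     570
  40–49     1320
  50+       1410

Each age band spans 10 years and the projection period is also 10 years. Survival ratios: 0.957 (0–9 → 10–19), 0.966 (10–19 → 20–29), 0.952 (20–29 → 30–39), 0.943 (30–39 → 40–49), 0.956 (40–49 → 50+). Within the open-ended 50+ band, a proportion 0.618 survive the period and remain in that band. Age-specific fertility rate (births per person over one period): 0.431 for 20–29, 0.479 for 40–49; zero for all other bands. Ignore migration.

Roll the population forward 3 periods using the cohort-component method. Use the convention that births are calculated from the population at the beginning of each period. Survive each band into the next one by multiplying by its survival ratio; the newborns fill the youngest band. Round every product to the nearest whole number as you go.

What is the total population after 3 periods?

4163

(Groups numbered youngest = 1 to oldest = 6.)
— Period 1 —
Births: 730 * 0.431 = 315  |  1320 * 0.479 = 632 — total 947
Group 2: 430 * 0.957 = 412
Group 3: 330 * 0.966 = 319
Group 4: 730 * 0.952 = 695
Group 5: 570 * 0.943 = 538
Group 6: 1320 * 0.956 + 1410 * 0.618 = 1262 + 871 = 2133
→ [947, 412, 319, 695, 538, 2133]
— Period 2 —
Births: 319 * 0.431 = 137  |  538 * 0.479 = 258 — total 395
Group 2: 947 * 0.957 = 906
Group 3: 412 * 0.966 = 398
Group 4: 319 * 0.952 = 304
Group 5: 695 * 0.943 = 655
Group 6: 538 * 0.956 + 2133 * 0.618 = 514 + 1318 = 1832
→ [395, 906, 398, 304, 655, 1832]
— Period 3 —
Births: 398 * 0.431 = 172  |  655 * 0.479 = 314 — total 486
Group 2: 395 * 0.957 = 378
Group 3: 906 * 0.966 = 875
Group 4: 398 * 0.952 = 379
Group 5: 304 * 0.943 = 287
Group 6: 655 * 0.956 + 1832 * 0.618 = 626 + 1132 = 1758
→ [486, 378, 875, 379, 287, 1758]
Total after period 3: 486 + 378 + 875 + 379 + 287 + 1758 = 4163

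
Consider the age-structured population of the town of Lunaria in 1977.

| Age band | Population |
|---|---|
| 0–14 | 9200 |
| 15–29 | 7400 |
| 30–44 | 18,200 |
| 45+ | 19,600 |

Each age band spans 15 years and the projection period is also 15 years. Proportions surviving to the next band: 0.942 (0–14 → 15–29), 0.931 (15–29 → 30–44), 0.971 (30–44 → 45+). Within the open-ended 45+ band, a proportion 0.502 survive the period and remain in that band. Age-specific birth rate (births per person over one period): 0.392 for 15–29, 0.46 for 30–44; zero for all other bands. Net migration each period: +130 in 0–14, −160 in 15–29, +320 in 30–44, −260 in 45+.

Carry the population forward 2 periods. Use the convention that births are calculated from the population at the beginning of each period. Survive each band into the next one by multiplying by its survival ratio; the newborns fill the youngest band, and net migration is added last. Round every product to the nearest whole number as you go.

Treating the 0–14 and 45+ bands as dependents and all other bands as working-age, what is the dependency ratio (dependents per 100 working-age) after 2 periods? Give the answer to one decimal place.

144.5

After projecting period 1:
Births: 7400 × 0.392 = 2901  |  18200 × 0.46 = 8372 — total 11273
15–29: 9200 × 0.942 = 8666
30–44: 7400 × 0.931 = 6889
45+: 18200 × 0.971 + 19600 × 0.502 = 17672 + 9839 = 27511
Net migration: 0–14 + 130 → 11403; 15–29 − 160 → 8506; 30–44 + 320 → 7209; 45+ − 260 → 27251
Giving 11403 / 8506 / 7209 / 27251.
After projecting period 2:
Births: 8506 × 0.392 = 3334  |  7209 × 0.46 = 3316 — total 6650
15–29: 11403 × 0.942 = 10742
30–44: 8506 × 0.931 = 7919
45+: 7209 × 0.971 + 27251 × 0.502 = 7000 + 13680 = 20680
Net migration: 0–14 + 130 → 6780; 15–29 − 160 → 10582; 30–44 + 320 → 8239; 45+ − 260 → 20420
Giving 6780 / 10582 / 8239 / 20420.
Dependents (band 0–14 + band 45+) = 6780 + 20420 = 27200; working-age = 18821; ratio = 27200/18821 × 100 = 144.5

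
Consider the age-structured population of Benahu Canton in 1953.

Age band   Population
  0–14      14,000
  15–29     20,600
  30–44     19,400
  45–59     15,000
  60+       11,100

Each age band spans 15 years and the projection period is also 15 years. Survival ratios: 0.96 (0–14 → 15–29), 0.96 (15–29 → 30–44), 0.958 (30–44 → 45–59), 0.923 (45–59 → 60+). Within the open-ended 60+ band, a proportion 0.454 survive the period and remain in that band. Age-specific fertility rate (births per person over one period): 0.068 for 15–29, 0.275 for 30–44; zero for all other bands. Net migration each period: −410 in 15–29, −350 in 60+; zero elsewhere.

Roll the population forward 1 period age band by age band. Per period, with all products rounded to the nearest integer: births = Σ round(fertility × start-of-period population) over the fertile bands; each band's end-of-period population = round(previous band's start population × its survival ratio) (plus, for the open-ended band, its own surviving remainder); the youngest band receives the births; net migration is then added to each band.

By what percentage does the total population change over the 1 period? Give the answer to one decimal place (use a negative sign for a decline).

-4.3

Call the groups 1 to 5, youngest first.
Period 1.
Births: 20600 × 0.068 = 1401 ; 19400 × 0.275 = 5335 ⇒ total 6736
Group 2: 14000 × 0.96 = 13440
Group 3: 20600 × 0.96 = 19776
Group 4: 19400 × 0.958 = 18585
Group 5: 15000 × 0.923 + 11100 × 0.454 = 13845 + 5039 = 18884
Net migration: Group 2 − 410 → 13030; Group 5 − 350 → 18534
End of period: [6736, 13030, 19776, 18585, 18534]
Total: 80100 → 76661; change = -3439; percentage change = -4.3%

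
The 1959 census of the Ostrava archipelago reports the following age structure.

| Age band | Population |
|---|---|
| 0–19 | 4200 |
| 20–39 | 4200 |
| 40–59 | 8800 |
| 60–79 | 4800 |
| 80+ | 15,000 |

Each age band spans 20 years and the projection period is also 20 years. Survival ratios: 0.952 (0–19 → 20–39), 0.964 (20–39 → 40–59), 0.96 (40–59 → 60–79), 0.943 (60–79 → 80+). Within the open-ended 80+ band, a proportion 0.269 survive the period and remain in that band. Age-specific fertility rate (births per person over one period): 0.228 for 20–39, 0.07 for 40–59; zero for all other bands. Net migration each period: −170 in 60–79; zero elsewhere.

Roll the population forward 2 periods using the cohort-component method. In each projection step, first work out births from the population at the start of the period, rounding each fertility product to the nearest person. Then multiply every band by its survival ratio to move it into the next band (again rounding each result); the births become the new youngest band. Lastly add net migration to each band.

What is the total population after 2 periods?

After projecting period 1:
Births: 4200 * 0.228 = 958  |  8800 * 0.07 = 616 — total 1574
20–39: 4200 * 0.952 = 3998
40–59: 4200 * 0.964 = 4049
60–79: 8800 * 0.96 = 8448
80+: 4800 * 0.943 + 15000 * 0.269 = 4526 + 4035 = 8561
Net migration: 60–79 − 170 → 8278
Giving 1574 / 3998 / 4049 / 8278 / 8561.
After projecting period 2:
Births: 3998 * 0.228 = 912  |  4049 * 0.07 = 283 — total 1195
20–39: 1574 * 0.952 = 1498
40–59: 3998 * 0.964 = 3854
60–79: 4049 * 0.96 = 3887
80+: 8278 * 0.943 + 8561 * 0.269 = 7806 + 2303 = 10109
Net migration: 60–79 − 170 → 3717
Giving 1195 / 1498 / 3854 / 3717 / 10109.
Total after period 2: 1195 + 1498 + 3854 + 3717 + 10109 = 20373

20373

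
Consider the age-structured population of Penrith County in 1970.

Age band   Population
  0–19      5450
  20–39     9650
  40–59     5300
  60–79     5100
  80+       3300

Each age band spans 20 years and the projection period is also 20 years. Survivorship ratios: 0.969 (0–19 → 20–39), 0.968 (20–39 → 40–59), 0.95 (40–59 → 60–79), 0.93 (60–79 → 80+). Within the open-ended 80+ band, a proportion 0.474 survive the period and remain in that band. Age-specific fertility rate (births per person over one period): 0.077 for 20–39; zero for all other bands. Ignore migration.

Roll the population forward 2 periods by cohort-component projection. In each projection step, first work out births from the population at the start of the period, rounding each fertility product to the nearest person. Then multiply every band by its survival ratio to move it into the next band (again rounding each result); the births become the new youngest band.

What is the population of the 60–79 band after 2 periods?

8874

(Bands numbered youngest = 1 to oldest = 5.)
Period 1.
Births: 9650 * 0.077 = 743
Band 2: 5450 * 0.969 = 5281
Band 3: 9650 * 0.968 = 9341
Band 4: 5300 * 0.95 = 5035
Band 5: 5100 * 0.93 + 3300 * 0.474 = 4743 + 1564 = 6307
Giving 743 / 5281 / 9341 / 5035 / 6307.
Period 2.
Births: 5281 * 0.077 = 407
Band 2: 743 * 0.969 = 720
Band 3: 5281 * 0.968 = 5112
Band 4: 9341 * 0.95 = 8874
Band 5: 5035 * 0.93 + 6307 * 0.474 = 4683 + 2990 = 7673
Giving 407 / 720 / 5112 / 8874 / 7673.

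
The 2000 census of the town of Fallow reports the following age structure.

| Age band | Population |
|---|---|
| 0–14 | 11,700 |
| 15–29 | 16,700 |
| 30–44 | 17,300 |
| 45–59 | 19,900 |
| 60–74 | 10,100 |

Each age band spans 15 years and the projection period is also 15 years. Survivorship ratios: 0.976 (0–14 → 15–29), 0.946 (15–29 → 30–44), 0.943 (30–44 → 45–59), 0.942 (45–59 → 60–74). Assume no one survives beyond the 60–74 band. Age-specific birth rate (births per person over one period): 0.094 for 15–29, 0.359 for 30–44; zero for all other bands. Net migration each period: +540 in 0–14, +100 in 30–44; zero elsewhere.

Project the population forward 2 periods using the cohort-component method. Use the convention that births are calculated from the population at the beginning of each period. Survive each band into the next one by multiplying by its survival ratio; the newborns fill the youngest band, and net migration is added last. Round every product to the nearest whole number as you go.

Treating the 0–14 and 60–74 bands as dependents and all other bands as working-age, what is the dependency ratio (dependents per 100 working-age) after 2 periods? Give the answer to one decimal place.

66.7

Numbering the bands 1..5 from youngest to oldest:
Period 1.
Births: 16700 * 0.094 = 1570  |  17300 * 0.359 = 6211 — total 7781
Band 2: 11700 * 0.976 = 11419
Band 3: 16700 * 0.946 = 15798
Band 4: 17300 * 0.943 = 16314
Band 5: 19900 * 0.942 = 18746
Net migration: Band 1 + 540 → 8321; Band 3 + 100 → 15898
→ [8321, 11419, 15898, 16314, 18746]
Period 2.
Births: 11419 * 0.094 = 1073  |  15898 * 0.359 = 5707 — total 6780
Band 2: 8321 * 0.976 = 8121
Band 3: 11419 * 0.946 = 10802
Band 4: 15898 * 0.943 = 14992
Band 5: 16314 * 0.942 = 15368
Net migration: Band 1 + 540 → 7320; Band 3 + 100 → 10902
→ [7320, 8121, 10902, 14992, 15368]
Dependents (band 0–14 + band 60–74) = 7320 + 15368 = 22688; working-age = 34015; ratio = 22688/34015 × 100 = 66.7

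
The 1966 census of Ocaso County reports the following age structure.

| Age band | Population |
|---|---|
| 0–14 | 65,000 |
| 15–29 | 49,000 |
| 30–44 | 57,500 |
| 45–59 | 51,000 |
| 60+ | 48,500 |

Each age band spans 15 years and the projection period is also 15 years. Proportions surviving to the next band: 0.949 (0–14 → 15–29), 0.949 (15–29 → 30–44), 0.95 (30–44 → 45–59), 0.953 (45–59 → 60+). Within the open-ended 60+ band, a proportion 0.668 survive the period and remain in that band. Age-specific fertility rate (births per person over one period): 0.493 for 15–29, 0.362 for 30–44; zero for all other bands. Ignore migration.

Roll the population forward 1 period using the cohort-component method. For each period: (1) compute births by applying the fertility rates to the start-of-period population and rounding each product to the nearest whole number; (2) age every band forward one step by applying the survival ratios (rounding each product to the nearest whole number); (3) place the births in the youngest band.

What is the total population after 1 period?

288784

(Groups numbered youngest = 1 to oldest = 5.)
[period 1]
Births: 49000 * 0.493 = 24157, 57500 * 0.362 = 20815 → total 44972
Group 2: 65000 * 0.949 = 61685
Group 3: 49000 * 0.949 = 46501
Group 4: 57500 * 0.95 = 54625
Group 5: 51000 * 0.953 + 48500 * 0.668 = 48603 + 32398 = 81001
→ [44972, 61685, 46501, 54625, 81001]
Total after period 1: 44972 + 61685 + 46501 + 54625 + 81001 = 288784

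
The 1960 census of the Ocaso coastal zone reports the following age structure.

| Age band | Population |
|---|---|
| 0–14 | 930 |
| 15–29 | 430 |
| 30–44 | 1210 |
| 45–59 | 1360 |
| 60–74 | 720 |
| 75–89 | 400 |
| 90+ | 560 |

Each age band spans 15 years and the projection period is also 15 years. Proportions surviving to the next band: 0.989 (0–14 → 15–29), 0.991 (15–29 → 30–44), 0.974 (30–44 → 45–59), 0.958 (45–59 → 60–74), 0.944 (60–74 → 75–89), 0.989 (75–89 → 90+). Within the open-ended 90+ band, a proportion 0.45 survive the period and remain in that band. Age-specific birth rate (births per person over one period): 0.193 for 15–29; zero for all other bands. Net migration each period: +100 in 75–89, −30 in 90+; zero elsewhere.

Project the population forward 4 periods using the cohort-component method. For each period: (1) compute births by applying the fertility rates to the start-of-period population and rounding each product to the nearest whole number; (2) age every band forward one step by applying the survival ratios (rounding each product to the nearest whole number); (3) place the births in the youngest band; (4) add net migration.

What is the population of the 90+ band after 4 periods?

1908

Let band 1 be 0–14 through band 7 = 90+.
Period 1:
Births: 430 * 0.193 = 83
Band 2: 930 * 0.989 = 920
Band 3: 430 * 0.991 = 426
Band 4: 1210 * 0.974 = 1179
Band 5: 1360 * 0.958 = 1303
Band 6: 720 * 0.944 = 680
Band 7: 400 * 0.989 + 560 * 0.45 = 396 + 252 = 648
Net migration: Band 6 + 100 → 780; Band 7 − 30 → 618
→ [83, 920, 426, 1179, 1303, 780, 618]
Period 2:
Births: 920 * 0.193 = 178
Band 2: 83 * 0.989 = 82
Band 3: 920 * 0.991 = 912
Band 4: 426 * 0.974 = 415
Band 5: 1179 * 0.958 = 1129
Band 6: 1303 * 0.944 = 1230
Band 7: 780 * 0.989 + 618 * 0.45 = 771 + 278 = 1049
Net migration: Band 6 + 100 → 1330; Band 7 − 30 → 1019
→ [178, 82, 912, 415, 1129, 1330, 1019]
Period 3:
Births: 82 * 0.193 = 16
Band 2: 178 * 0.989 = 176
Band 3: 82 * 0.991 = 81
Band 4: 912 * 0.974 = 888
Band 5: 415 * 0.958 = 398
Band 6: 1129 * 0.944 = 1066
Band 7: 1330 * 0.989 + 1019 * 0.45 = 1315 + 459 = 1774
Net migration: Band 6 + 100 → 1166; Band 7 − 30 → 1744
→ [16, 176, 81, 888, 398, 1166, 1744]
Period 4:
Births: 176 * 0.193 = 34
Band 2: 16 * 0.989 = 16
Band 3: 176 * 0.991 = 174
Band 4: 81 * 0.974 = 79
Band 5: 888 * 0.958 = 851
Band 6: 398 * 0.944 = 376
Band 7: 1166 * 0.989 + 1744 * 0.45 = 1153 + 785 = 1938
Net migration: Band 6 + 100 → 476; Band 7 − 30 → 1908
→ [34, 16, 174, 79, 851, 476, 1908]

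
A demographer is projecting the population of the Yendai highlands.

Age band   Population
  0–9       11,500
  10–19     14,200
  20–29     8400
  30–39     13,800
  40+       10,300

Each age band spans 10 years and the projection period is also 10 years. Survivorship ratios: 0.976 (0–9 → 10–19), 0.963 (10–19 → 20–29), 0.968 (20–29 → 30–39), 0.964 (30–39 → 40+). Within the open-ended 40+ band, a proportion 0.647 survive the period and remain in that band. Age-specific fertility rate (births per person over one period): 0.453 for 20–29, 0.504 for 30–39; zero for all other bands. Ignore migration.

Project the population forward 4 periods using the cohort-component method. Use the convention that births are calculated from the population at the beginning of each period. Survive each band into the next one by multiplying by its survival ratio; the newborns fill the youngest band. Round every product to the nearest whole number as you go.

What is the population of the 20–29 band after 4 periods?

Numbering the groups 1..5 from youngest to oldest:
— Period 1 —
Births: 8400 × 0.453 = 3805  |  13800 × 0.504 = 6955 → total 10760
Group 2: 11500 × 0.976 = 11224
Group 3: 14200 × 0.963 = 13675
Group 4: 8400 × 0.968 = 8131
Group 5: 13800 × 0.964 + 10300 × 0.647 = 13303 + 6664 = 19967
→ [10760, 11224, 13675, 8131, 19967]
— Period 2 —
Births: 13675 × 0.453 = 6195  |  8131 × 0.504 = 4098 → total 10293
Group 2: 10760 × 0.976 = 10502
Group 3: 11224 × 0.963 = 10809
Group 4: 13675 × 0.968 = 13237
Group 5: 8131 × 0.964 + 19967 × 0.647 = 7838 + 12919 = 20757
→ [10293, 10502, 10809, 13237, 20757]
— Period 3 —
Births: 10809 × 0.453 = 4896  |  13237 × 0.504 = 6671 → total 11567
Group 2: 10293 × 0.976 = 10046
Group 3: 10502 × 0.963 = 10113
Group 4: 10809 × 0.968 = 10463
Group 5: 13237 × 0.964 + 20757 × 0.647 = 12760 + 13430 = 26190
→ [11567, 10046, 10113, 10463, 26190]
— Period 4 —
Births: 10113 × 0.453 = 4581  |  10463 × 0.504 = 5273 → total 9854
Group 2: 11567 × 0.976 = 11289
Group 3: 10046 × 0.963 = 9674
Group 4: 10113 × 0.968 = 9789
Group 5: 10463 × 0.964 + 26190 × 0.647 = 10086 + 16945 = 27031
→ [9854, 11289, 9674, 9789, 27031]

9674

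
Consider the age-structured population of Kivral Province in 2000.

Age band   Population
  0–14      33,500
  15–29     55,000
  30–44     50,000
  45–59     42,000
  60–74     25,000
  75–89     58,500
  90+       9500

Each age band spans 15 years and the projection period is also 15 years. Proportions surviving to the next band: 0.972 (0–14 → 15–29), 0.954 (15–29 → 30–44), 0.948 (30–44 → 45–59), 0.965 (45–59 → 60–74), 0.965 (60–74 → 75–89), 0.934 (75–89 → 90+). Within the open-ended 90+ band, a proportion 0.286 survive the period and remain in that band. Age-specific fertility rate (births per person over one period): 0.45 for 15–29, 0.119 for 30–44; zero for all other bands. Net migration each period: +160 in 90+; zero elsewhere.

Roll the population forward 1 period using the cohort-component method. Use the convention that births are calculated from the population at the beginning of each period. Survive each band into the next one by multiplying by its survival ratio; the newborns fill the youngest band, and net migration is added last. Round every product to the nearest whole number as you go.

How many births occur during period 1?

30700

[period 1]
Births: 55000 * 0.45 = 24750, 50000 * 0.119 = 5950 — total 30700
15–29: 33500 * 0.972 = 32562
30–44: 55000 * 0.954 = 52470
45–59: 50000 * 0.948 = 47400
60–74: 42000 * 0.965 = 40530
75–89: 25000 * 0.965 = 24125
90+: 58500 * 0.934 + 9500 * 0.286 = 54639 + 2717 = 57356
Net migration: 90+ + 160 → 57516
End of period: [30700, 32562, 52470, 47400, 40530, 24125, 57516]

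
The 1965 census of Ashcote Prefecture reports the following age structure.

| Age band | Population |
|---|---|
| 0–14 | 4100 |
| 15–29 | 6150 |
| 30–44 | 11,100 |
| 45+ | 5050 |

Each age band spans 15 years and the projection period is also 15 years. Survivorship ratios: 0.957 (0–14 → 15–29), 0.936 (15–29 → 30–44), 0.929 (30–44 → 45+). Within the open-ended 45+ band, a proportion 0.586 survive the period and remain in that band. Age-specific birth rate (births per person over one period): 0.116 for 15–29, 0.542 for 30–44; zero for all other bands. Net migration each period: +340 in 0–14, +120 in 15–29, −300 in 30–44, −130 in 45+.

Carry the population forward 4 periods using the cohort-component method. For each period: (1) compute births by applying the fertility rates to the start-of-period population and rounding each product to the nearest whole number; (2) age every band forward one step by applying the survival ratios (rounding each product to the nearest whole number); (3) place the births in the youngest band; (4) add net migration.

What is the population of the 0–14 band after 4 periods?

[period 1]
Births: 6150 * 0.116 = 713  |  11100 * 0.542 = 6016 — total 6729
15–29: 4100 * 0.957 = 3924
30–44: 6150 * 0.936 = 5756
45+: 11100 * 0.929 + 5050 * 0.586 = 10312 + 2959 = 13271
Net migration: 0–14 + 340 → 7069; 15–29 + 120 → 4044; 30–44 − 300 → 5456; 45+ − 130 → 13141
End of period: [7069, 4044, 5456, 13141]
[period 2]
Births: 4044 * 0.116 = 469  |  5456 * 0.542 = 2957 — total 3426
15–29: 7069 * 0.957 = 6765
30–44: 4044 * 0.936 = 3785
45+: 5456 * 0.929 + 13141 * 0.586 = 5069 + 7701 = 12770
Net migration: 0–14 + 340 → 3766; 15–29 + 120 → 6885; 30–44 − 300 → 3485; 45+ − 130 → 12640
End of period: [3766, 6885, 3485, 12640]
[period 3]
Births: 6885 * 0.116 = 799  |  3485 * 0.542 = 1889 — total 2688
15–29: 3766 * 0.957 = 3604
30–44: 6885 * 0.936 = 6444
45+: 3485 * 0.929 + 12640 * 0.586 = 3238 + 7407 = 10645
Net migration: 0–14 + 340 → 3028; 15–29 + 120 → 3724; 30–44 − 300 → 6144; 45+ − 130 → 10515
End of period: [3028, 3724, 6144, 10515]
[period 4]
Births: 3724 * 0.116 = 432  |  6144 * 0.542 = 3330 — total 3762
15–29: 3028 * 0.957 = 2898
30–44: 3724 * 0.936 = 3486
45+: 6144 * 0.929 + 10515 * 0.586 = 5708 + 6162 = 11870
Net migration: 0–14 + 340 → 4102; 15–29 + 120 → 3018; 30–44 − 300 → 3186; 45+ − 130 → 11740
End of period: [4102, 3018, 3186, 11740]

4102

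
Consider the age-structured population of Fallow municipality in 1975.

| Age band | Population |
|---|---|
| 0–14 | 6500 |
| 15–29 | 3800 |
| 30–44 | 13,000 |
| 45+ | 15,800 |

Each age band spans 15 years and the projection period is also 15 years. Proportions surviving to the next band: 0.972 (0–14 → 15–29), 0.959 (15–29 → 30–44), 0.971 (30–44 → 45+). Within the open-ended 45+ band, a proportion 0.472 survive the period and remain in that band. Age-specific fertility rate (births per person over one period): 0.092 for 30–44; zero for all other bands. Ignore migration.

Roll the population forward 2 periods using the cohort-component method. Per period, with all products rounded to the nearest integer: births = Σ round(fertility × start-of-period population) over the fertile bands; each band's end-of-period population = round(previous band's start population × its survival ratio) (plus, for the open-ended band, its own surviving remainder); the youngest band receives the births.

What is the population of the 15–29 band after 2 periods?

(Groups numbered youngest = 1 to oldest = 4.)
— Period 1 —
Births: 13000 * 0.092 = 1196
Group 2: 6500 * 0.972 = 6318
Group 3: 3800 * 0.959 = 3644
Group 4: 13000 * 0.971 + 15800 * 0.472 = 12623 + 7458 = 20081
→ [1196, 6318, 3644, 20081]
— Period 2 —
Births: 3644 * 0.092 = 335
Group 2: 1196 * 0.972 = 1163
Group 3: 6318 * 0.959 = 6059
Group 4: 3644 * 0.971 + 20081 * 0.472 = 3538 + 9478 = 13016
→ [335, 1163, 6059, 13016]

1163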